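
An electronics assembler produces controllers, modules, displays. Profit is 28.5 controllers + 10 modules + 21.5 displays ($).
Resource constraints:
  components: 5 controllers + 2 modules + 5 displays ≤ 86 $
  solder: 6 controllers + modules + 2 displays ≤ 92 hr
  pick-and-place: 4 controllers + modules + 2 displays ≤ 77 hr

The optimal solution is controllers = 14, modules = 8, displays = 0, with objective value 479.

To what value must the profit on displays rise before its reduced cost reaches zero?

Check each constraint at x*: components 86/86 (tight); solder 92/92 (tight); pick-and-place 64/77 (slack 13).
By complementary slackness, y = 0 for the non-binding constraint.
From A_Bᵀ y = c: 5·y_components + 6·y_solder = 28.5; 2·y_components + 1·y_solder = 10.
This yields shadow prices y_components = 4.5, y_solder = 1.
displays enters the basis when its profit ≥ yᵀa₃ = 4.5·5 + 1·2 = 24.5.

24.5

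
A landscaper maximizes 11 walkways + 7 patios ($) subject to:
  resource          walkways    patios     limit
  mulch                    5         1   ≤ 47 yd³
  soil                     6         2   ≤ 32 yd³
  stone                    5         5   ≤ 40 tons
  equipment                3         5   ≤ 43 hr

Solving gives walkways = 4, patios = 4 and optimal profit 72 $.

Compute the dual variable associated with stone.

At the optimum: mulch uses 24 of 47 (slack = 23); soil uses 32 of 32 (binding); stone uses 40 of 40 (binding); equipment uses 32 of 43 (slack = 11).
By complementary slackness, y = 0 for the non-binding constraints.
The binding rows give the dual system: 6·y_soil + 5·y_stone = 11 and 2·y_soil + 5·y_stone = 7.
Solving: y_soil = 1, y_stone = 1.
Shadow price of stone = 1.

1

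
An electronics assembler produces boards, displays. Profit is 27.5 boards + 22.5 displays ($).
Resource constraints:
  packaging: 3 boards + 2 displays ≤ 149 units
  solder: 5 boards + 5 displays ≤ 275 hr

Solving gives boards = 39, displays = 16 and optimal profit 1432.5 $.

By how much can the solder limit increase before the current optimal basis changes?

Binding constraints: packaging, solder. The basis is B = [[3,2],[5,5]] with det 5.
Per unit increase in solder, x* moves by d = (-0.4, 0.6).
The basis stays optimal until boards reaches 0; allowable increase = 97.5 hr.

97.5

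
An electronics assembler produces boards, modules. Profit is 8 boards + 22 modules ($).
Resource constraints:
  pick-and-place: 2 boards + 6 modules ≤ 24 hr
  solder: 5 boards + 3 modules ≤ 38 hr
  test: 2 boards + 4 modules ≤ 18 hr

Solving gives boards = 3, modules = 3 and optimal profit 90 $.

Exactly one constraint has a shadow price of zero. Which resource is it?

pick-and-place: 24/24 (binding)
solder: 24/38 (slack 14)
test: 18/18 (binding)
By complementary slackness, a constraint with positive slack has shadow price 0 → solder.

solder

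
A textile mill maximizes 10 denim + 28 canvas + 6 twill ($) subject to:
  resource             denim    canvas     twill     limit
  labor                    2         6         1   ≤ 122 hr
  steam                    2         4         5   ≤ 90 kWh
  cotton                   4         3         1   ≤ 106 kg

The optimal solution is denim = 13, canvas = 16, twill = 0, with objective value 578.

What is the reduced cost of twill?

Check each constraint at x*: labor 122/122 (tight); steam 90/90 (tight); cotton 100/106 (slack 6).
Slack constraints have shadow price 0 (complementary slackness).
Dual feasibility on the basic columns requires 2·y_labor + 2·y_steam = 10, 6·y_labor + 4·y_steam = 28.
This yields shadow prices y_labor = 4, y_steam = 1.
Reduced cost of twill: c₃ − yᵀa₃ = 6 − (4·1 + 1·5) = 6 − 9 = -3.

-3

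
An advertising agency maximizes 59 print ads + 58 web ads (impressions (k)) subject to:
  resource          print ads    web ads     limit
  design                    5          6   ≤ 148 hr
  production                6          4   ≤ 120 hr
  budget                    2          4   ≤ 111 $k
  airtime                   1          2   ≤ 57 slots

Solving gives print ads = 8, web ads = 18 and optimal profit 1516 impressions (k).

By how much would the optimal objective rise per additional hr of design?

7

Binding: design and production. Non-binding: budget (23 unused), airtime (13 unused).
Slack constraints have shadow price 0 (complementary slackness).
From A_Bᵀ y = c: 5·y_design + 6·y_production = 59; 6·y_design + 4·y_production = 58.
This yields shadow prices y_design = 7, y_production = 4.
Shadow price of design = 7.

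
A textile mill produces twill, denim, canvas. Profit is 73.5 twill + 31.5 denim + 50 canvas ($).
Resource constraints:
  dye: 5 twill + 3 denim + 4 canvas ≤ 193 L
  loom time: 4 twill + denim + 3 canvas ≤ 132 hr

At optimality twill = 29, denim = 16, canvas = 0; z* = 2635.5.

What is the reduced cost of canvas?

Check each constraint at x*: dye 193/193 (tight); loom time 132/132 (tight).
Dual feasibility on the basic columns requires 5·y_dye + 4·y_loom time = 73.5, 3·y_dye + 1·y_loom time = 31.5.
→ y_dye = 7.5 and y_loom time = 9.
Reduced cost of canvas: c₃ − yᵀa₃ = 50 − (7.5·4 + 9·3) = 50 − 57 = -7.

-7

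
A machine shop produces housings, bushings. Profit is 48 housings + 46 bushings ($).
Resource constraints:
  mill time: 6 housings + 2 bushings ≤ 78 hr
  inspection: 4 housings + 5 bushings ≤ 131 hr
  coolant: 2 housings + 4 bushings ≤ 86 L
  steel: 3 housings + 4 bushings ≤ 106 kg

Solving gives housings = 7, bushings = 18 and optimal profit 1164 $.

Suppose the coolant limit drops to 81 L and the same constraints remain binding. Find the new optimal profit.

1119

At the optimum: mill time uses 78 of 78 (binding); inspection uses 118 of 131 (slack = 13); coolant uses 86 of 86 (binding); steel uses 93 of 106 (slack = 13).
Slack constraints have shadow price 0 (complementary slackness).
The binding rows give the dual system: 6·y_mill time + 2·y_coolant = 48 and 2·y_mill time + 4·y_coolant = 46.
This yields shadow prices y_mill time = 5, y_coolant = 9.
Δz = y_coolant·Δb = 9 × (-5) = -45, so new z* = 1164 − 45 = 1119.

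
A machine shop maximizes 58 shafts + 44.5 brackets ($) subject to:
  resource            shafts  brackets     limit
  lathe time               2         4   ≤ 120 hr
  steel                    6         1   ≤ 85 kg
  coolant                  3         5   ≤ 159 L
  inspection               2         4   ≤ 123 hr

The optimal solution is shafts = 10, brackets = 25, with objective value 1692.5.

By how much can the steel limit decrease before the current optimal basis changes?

55

Binding constraints: lathe time, steel. The basis is B = [[2,4],[6,1]] with det -22.
Per unit decrease in steel, x* moves by d = (-0.1818, 0.0909).
The basis stays optimal until shafts reaches 0; allowable decrease = 55 kg.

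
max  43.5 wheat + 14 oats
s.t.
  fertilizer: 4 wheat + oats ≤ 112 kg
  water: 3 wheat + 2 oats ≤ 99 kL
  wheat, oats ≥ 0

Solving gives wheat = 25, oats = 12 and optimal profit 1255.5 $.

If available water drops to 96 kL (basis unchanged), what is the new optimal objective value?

Check each constraint at x*: fertilizer 112/112 (tight); water 99/99 (tight).
Dual feasibility on the basic columns requires 4·y_fertilizer + 3·y_water = 43.5, 1·y_fertilizer + 2·y_water = 14.
This yields shadow prices y_fertilizer = 9, y_water = 2.5.
Δz = y_water·Δb = 2.5 × (-3) = -7.5, so new z* = 1255.5 − 7.5 = 1248.

1248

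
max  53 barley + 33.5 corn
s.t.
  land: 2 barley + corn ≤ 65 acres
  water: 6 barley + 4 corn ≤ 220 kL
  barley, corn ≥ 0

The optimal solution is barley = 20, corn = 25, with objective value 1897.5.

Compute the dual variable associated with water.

Check each constraint at x*: land 65/65 (tight); water 220/220 (tight).
Dual feasibility on the basic columns requires 2·y_land + 6·y_water = 53, 1·y_land + 4·y_water = 33.5.
→ y_land = 5.5 and y_water = 7.
Shadow price of water = 7.

7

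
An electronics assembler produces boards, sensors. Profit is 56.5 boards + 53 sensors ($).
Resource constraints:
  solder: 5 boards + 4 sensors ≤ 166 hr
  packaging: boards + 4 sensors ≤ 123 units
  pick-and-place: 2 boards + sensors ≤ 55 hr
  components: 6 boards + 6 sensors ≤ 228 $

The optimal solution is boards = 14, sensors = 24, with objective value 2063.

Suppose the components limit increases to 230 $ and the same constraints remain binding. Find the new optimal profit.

2076

Binding: solder and components. Non-binding: packaging (13 unused), pick-and-place (3 unused).
Slack constraints have shadow price 0 (complementary slackness).
Dual feasibility on the basic columns requires 5·y_solder + 6·y_components = 56.5, 4·y_solder + 6·y_components = 53.
→ y_solder = 3.5 and y_components = 6.5.
Δz = y_components·Δb = 6.5 × (2) = 13, so new z* = 2063 + 13 = 2076.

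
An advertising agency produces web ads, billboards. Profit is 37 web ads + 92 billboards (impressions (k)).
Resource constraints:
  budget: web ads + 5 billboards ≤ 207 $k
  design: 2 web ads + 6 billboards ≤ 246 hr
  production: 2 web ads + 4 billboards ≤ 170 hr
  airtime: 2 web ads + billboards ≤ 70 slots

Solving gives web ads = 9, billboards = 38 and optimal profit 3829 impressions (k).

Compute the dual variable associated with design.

9

Binding: design and production. Non-binding: budget (8 unused), airtime (14 unused).
Since budget, airtime are not tight, their duals are 0.
Dual feasibility on the basic columns requires 2·y_design + 2·y_production = 37, 6·y_design + 4·y_production = 92.
→ y_design = 9 and y_production = 9.5.
Shadow price of design = 9.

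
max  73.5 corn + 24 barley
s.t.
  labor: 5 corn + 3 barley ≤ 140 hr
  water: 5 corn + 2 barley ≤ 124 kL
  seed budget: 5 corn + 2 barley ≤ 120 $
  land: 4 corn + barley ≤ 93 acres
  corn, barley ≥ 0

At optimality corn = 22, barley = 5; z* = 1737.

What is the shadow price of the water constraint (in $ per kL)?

0

Check each constraint at x*: labor 125/140 (slack 15); water 120/124 (slack 4); seed budget 120/120 (tight); land 93/93 (tight).
Since labor, water are not tight, their duals are 0.
The binding rows give the dual system: 5·y_seed budget + 4·y_land = 73.5 and 2·y_seed budget + 1·y_land = 24.
Solving: y_seed budget = 7.5, y_land = 9.
Shadow price of water = 0.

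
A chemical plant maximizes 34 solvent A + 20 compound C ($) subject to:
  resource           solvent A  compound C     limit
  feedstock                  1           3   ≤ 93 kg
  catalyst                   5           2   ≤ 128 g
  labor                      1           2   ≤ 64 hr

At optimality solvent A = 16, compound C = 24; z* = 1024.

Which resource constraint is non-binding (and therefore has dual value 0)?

feedstock: 88/93 (slack 5)
catalyst: 128/128 (binding)
labor: 64/64 (binding)
By complementary slackness, a constraint with positive slack has shadow price 0 → feedstock.

feedstock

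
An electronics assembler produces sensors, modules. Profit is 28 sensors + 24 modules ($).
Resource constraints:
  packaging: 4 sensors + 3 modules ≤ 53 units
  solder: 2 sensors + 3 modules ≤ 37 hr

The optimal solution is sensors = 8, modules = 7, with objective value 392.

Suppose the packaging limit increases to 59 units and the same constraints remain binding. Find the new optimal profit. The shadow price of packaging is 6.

428

Δb = 6, so new z* = 392 + (6)·(6) = 392 + 36 = 428.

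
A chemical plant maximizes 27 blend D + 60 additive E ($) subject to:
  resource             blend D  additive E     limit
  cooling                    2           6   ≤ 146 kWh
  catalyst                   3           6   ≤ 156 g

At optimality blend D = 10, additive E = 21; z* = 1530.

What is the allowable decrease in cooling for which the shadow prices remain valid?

Binding constraints: cooling, catalyst. The basis is B = [[2,6],[3,6]] with det -6.
Per unit decrease in cooling, x* moves by d = (1, -0.5).
The basis stays optimal until additive E reaches 0; allowable decrease = 42 kWh.

42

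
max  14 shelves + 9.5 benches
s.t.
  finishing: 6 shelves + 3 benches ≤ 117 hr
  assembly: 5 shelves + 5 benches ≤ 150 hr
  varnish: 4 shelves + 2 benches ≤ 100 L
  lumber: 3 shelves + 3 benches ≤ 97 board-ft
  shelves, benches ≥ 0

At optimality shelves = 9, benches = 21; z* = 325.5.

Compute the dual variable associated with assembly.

Check each constraint at x*: finishing 117/117 (tight); assembly 150/150 (tight); varnish 78/100 (slack 22); lumber 90/97 (slack 7).
Since varnish, lumber are not tight, their duals are 0.
Dual feasibility on the basic columns requires 6·y_finishing + 5·y_assembly = 14, 3·y_finishing + 5·y_assembly = 9.5.
This yields shadow prices y_finishing = 1.5, y_assembly = 1.
Shadow price of assembly = 1.

1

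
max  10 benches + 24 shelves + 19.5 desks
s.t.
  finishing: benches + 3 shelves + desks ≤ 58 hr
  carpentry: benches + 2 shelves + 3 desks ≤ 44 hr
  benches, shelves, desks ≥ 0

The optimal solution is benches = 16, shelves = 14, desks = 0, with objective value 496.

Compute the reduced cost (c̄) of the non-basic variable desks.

At the optimum: finishing uses 58 of 58 (binding); carpentry uses 44 of 44 (binding).
The binding rows give the dual system: 1·y_finishing + 1·y_carpentry = 10 and 3·y_finishing + 2·y_carpentry = 24.
This yields shadow prices y_finishing = 4, y_carpentry = 6.
Reduced cost of desks: c₃ − yᵀa₃ = 19.5 − (4·1 + 6·3) = 19.5 − 22 = -2.5.

-2.5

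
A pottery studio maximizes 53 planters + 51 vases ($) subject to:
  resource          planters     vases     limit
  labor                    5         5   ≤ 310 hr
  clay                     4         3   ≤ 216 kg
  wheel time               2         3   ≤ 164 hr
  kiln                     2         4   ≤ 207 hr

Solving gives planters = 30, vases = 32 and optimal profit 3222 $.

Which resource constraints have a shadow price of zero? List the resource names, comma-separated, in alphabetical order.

labor: 310/310 (binding)
clay: 216/216 (binding)
wheel time: 156/164 (slack 8)
kiln: 188/207 (slack 19)
By complementary slackness, a constraint with positive slack has shadow price 0 → kiln, wheel time.

kiln, wheel time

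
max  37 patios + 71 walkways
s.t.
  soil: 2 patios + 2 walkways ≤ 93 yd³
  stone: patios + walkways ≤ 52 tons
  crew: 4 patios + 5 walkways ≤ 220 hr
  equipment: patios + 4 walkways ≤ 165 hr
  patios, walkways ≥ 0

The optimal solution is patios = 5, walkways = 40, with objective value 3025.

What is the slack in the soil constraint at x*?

3

soil used = 2·5 + 2·40 = 90; slack = 93 − 90 = 3.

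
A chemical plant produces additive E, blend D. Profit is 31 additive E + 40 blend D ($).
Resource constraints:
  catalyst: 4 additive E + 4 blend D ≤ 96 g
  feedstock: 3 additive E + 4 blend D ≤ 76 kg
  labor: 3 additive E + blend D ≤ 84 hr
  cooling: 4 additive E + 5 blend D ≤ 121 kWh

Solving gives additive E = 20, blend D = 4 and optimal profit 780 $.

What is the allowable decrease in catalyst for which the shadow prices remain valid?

20

Binding constraints: catalyst, feedstock. The basis is B = [[4,4],[3,4]] with det 4.
Per unit decrease in catalyst, x* moves by d = (-1, 0.75).
The basis stays optimal until additive E reaches 0; allowable decrease = 20 g.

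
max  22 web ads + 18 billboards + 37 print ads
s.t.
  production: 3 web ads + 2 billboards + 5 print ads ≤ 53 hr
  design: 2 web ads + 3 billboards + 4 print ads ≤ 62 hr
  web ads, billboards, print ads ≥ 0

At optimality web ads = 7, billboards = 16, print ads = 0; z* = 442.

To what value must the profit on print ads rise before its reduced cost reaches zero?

38

Check each constraint at x*: production 53/53 (tight); design 62/62 (tight).
The binding rows give the dual system: 3·y_production + 2·y_design = 22 and 2·y_production + 3·y_design = 18.
This yields shadow prices y_production = 6, y_design = 2.
print ads enters the basis when its profit ≥ yᵀa₃ = 6·5 + 2·4 = 38.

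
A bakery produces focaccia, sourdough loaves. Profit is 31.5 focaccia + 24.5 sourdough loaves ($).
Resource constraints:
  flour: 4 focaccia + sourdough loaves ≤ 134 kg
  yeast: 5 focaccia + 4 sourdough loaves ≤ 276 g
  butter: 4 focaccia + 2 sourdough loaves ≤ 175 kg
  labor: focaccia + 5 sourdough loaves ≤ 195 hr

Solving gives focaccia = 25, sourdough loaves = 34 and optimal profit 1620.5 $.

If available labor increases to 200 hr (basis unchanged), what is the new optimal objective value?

1638

Check each constraint at x*: flour 134/134 (tight); yeast 261/276 (slack 15); butter 168/175 (slack 7); labor 195/195 (tight).
By complementary slackness, y = 0 for the non-binding constraints.
Dual feasibility on the basic columns requires 4·y_flour + 1·y_labor = 31.5, 1·y_flour + 5·y_labor = 24.5.
Solving: y_flour = 7, y_labor = 3.5.
Δz = y_labor·Δb = 3.5 × (5) = 17.5, so new z* = 1620.5 + 17.5 = 1638.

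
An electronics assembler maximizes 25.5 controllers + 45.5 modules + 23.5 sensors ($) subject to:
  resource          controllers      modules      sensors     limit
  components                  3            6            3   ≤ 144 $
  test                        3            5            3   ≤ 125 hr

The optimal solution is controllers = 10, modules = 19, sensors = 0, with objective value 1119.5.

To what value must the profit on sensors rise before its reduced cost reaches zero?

At the optimum: components uses 144 of 144 (binding); test uses 125 of 125 (binding).
Dual feasibility on the basic columns requires 3·y_components + 3·y_test = 25.5, 6·y_components + 5·y_test = 45.5.
Solving: y_components = 3, y_test = 5.5.
sensors enters the basis when its profit ≥ yᵀa₃ = 3·3 + 5.5·3 = 25.5.

25.5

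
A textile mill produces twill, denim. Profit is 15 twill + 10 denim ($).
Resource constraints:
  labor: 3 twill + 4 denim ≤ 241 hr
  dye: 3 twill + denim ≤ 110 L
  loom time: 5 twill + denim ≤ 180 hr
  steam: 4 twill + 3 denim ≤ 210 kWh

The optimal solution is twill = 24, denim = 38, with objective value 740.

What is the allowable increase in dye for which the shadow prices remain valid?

10

Binding constraints: dye, steam. The basis is B = [[3,1],[4,3]] with det 5.
Per unit increase in dye, x* moves by d = (0.6, -0.8).
The basis stays optimal until loom time becomes binding; allowable increase = 10 L.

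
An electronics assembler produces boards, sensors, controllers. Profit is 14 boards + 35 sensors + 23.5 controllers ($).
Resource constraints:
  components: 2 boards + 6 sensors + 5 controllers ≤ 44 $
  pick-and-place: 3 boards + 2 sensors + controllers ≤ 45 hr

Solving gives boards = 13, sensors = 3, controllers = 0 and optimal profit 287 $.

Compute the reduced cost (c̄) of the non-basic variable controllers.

-5

Both components and pick-and-place are binding at x*.
From A_Bᵀ y = c: 2·y_components + 3·y_pick-and-place = 14; 6·y_components + 2·y_pick-and-place = 35.
Solving: y_components = 5.5, y_pick-and-place = 1.
Reduced cost of controllers: c₃ − yᵀa₃ = 23.5 − (5.5·5 + 1·1) = 23.5 − 28.5 = -5.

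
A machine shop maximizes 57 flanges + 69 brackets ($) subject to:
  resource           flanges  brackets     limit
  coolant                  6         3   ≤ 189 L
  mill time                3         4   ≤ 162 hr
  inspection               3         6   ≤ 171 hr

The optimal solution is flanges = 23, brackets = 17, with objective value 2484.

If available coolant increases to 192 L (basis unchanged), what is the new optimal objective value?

2499

At the optimum: coolant uses 189 of 189 (binding); mill time uses 137 of 162 (slack = 25); inspection uses 171 of 171 (binding).
Since mill time is not tight, its dual is 0.
The binding rows give the dual system: 6·y_coolant + 3·y_inspection = 57 and 3·y_coolant + 6·y_inspection = 69.
Solving: y_coolant = 5, y_inspection = 9.
Δz = y_coolant·Δb = 5 × (3) = 15, so new z* = 2484 + 15 = 2499.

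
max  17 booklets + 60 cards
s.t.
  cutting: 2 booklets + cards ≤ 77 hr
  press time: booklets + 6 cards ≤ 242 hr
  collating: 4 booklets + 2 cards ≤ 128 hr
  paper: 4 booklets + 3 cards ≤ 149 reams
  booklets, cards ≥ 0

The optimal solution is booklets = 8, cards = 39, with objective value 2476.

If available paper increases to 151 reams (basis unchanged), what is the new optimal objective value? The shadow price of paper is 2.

Δb = 2, so new z* = 2476 + (2)·(2) = 2476 + 4 = 2480.

2480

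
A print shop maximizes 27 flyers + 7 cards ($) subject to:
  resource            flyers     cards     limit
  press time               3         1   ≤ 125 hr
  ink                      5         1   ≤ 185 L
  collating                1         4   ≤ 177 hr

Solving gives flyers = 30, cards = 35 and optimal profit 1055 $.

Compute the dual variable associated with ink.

Binding: press time and ink. Non-binding: collating (7 unused).
Since collating is not tight, its dual is 0.
Dual feasibility on the basic columns requires 3·y_press time + 5·y_ink = 27, 1·y_press time + 1·y_ink = 7.
This yields shadow prices y_press time = 4, y_ink = 3.
Shadow price of ink = 3.

3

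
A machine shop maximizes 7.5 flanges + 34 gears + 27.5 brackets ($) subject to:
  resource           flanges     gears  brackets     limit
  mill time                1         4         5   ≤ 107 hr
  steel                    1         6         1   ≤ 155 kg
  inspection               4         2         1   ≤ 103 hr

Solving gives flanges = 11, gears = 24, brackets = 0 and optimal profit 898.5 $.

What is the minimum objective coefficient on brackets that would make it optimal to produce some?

29.5

Binding: mill time and steel. Non-binding: inspection (11 unused).
Since inspection is not tight, its dual is 0.
From A_Bᵀ y = c: 1·y_mill time + 1·y_steel = 7.5; 4·y_mill time + 6·y_steel = 34.
Solving: y_mill time = 5.5, y_steel = 2.
brackets enters the basis when its profit ≥ yᵀa₃ = 5.5·5 + 2·1 = 29.5.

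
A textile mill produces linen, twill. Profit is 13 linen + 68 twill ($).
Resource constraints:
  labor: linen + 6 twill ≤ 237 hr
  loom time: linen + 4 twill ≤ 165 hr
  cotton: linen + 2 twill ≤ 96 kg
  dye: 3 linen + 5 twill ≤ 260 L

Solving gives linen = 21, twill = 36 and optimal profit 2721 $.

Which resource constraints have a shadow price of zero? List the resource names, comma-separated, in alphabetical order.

cotton, dye

labor: 237/237 (binding)
loom time: 165/165 (binding)
cotton: 93/96 (slack 3)
dye: 243/260 (slack 17)
By complementary slackness, a constraint with positive slack has shadow price 0 → cotton, dye.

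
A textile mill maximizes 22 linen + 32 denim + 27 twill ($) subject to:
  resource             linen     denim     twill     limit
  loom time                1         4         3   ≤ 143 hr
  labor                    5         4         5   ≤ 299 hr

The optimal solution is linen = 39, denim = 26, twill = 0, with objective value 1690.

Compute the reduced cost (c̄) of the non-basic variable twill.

Both loom time and labor are binding at x*.
Dual feasibility on the basic columns requires 1·y_loom time + 5·y_labor = 22, 4·y_loom time + 4·y_labor = 32.
Solving: y_loom time = 4.5, y_labor = 3.5.
Reduced cost of twill: c₃ − yᵀa₃ = 27 − (4.5·3 + 3.5·5) = 27 − 31 = -4.

-4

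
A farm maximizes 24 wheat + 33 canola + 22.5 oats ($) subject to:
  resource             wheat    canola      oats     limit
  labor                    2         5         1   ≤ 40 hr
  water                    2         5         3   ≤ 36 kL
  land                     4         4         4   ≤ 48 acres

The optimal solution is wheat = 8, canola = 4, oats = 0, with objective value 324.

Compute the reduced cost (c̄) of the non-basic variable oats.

Binding: water and land. Non-binding: labor (4 unused).
Since labor is not tight, its dual is 0.
From A_Bᵀ y = c: 2·y_water + 4·y_land = 24; 5·y_water + 4·y_land = 33.
Solving: y_water = 3, y_land = 4.5.
Reduced cost of oats: c₃ − yᵀa₃ = 22.5 − (3·3 + 4.5·4) = 22.5 − 27 = -4.5.

-4.5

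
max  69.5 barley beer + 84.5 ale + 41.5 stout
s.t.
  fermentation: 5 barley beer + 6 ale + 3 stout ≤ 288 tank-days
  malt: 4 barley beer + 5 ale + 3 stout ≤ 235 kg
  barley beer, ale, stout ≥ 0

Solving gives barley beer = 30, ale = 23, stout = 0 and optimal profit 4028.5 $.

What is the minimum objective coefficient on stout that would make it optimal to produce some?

45

At the optimum: fermentation uses 288 of 288 (binding); malt uses 235 of 235 (binding).
From A_Bᵀ y = c: 5·y_fermentation + 4·y_malt = 69.5; 6·y_fermentation + 5·y_malt = 84.5.
Solving: y_fermentation = 9.5, y_malt = 5.5.
stout enters the basis when its profit ≥ yᵀa₃ = 9.5·3 + 5.5·3 = 45.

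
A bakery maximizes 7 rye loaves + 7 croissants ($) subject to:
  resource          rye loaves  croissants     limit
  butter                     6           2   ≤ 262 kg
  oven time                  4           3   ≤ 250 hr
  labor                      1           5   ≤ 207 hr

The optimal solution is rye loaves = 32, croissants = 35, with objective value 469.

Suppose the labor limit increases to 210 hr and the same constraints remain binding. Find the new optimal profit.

472

Binding: butter and labor. Non-binding: oven time (17 unused).
By complementary slackness, y = 0 for the non-binding constraint.
From A_Bᵀ y = c: 6·y_butter + 1·y_labor = 7; 2·y_butter + 5·y_labor = 7.
This yields shadow prices y_butter = 1, y_labor = 1.
Δz = y_labor·Δb = 1 × (3) = 3, so new z* = 469 + 3 = 472.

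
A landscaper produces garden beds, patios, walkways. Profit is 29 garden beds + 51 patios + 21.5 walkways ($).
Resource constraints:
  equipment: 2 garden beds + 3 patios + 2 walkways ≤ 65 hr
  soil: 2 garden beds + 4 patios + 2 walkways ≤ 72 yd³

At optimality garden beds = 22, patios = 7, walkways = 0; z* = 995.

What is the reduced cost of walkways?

Both equipment and soil are binding at x*.
Dual feasibility on the basic columns requires 2·y_equipment + 2·y_soil = 29, 3·y_equipment + 4·y_soil = 51.
Solving: y_equipment = 7, y_soil = 7.5.
Reduced cost of walkways: c₃ − yᵀa₃ = 21.5 − (7·2 + 7.5·2) = 21.5 − 29 = -7.5.

-7.5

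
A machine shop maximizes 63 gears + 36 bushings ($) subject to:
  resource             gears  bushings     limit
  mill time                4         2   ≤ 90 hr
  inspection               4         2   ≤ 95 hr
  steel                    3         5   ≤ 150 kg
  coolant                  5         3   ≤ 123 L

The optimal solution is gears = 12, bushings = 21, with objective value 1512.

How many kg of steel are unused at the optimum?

steel used = 3·12 + 5·21 = 141; slack = 150 − 141 = 9.

9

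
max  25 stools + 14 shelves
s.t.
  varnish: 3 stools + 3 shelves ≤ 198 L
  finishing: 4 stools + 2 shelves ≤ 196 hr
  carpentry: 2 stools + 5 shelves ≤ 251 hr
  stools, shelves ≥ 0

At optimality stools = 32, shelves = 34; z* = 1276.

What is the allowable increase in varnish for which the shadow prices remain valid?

Binding constraints: varnish, finishing. The basis is B = [[3,3],[4,2]] with det -6.
Per unit increase in varnish, x* moves by d = (-0.3333, 0.6667).
The basis stays optimal until carpentry becomes binding; allowable increase = 6.375 L.

6.375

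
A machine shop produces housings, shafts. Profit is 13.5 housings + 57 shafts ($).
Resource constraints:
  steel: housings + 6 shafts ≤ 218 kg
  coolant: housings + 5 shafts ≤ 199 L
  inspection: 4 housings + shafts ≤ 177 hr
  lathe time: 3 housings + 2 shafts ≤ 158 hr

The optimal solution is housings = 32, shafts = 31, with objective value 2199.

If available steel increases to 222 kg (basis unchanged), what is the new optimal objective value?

Binding: steel and lathe time. Non-binding: coolant (12 unused), inspection (18 unused).
Since coolant, inspection are not tight, their duals are 0.
From A_Bᵀ y = c: 1·y_steel + 3·y_lathe time = 13.5; 6·y_steel + 2·y_lathe time = 57.
Solving: y_steel = 9, y_lathe time = 1.5.
Δz = y_steel·Δb = 9 × (4) = 36, so new z* = 2199 + 36 = 2235.

2235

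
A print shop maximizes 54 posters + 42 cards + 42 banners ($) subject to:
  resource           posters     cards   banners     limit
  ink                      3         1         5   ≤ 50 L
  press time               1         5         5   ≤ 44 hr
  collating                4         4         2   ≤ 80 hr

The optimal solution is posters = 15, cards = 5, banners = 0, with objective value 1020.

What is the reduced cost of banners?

-6

Binding: ink and collating. Non-binding: press time (4 unused).
Since press time is not tight, its dual is 0.
The binding rows give the dual system: 3·y_ink + 4·y_collating = 54 and 1·y_ink + 4·y_collating = 42.
→ y_ink = 6 and y_collating = 9.
Reduced cost of banners: c₃ − yᵀa₃ = 42 − (6·5 + 9·2) = 42 − 48 = -6.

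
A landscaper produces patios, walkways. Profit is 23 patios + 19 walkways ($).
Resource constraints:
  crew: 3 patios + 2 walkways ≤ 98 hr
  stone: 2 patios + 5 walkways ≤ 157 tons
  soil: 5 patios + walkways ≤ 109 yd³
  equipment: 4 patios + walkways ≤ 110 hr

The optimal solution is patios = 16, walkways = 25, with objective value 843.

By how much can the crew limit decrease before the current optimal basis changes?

35.2

Binding constraints: crew, stone. The basis is B = [[3,2],[2,5]] with det 11.
Per unit decrease in crew, x* moves by d = (-0.4545, 0.1818).
The basis stays optimal until patios reaches 0; allowable decrease = 35.2 hr.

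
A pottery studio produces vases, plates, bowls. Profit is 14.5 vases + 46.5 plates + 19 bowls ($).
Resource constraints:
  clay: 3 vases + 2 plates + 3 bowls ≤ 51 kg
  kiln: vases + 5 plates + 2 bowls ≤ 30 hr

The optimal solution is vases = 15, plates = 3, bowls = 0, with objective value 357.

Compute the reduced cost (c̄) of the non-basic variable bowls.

Check each constraint at x*: clay 51/51 (tight); kiln 30/30 (tight).
The binding rows give the dual system: 3·y_clay + 1·y_kiln = 14.5 and 2·y_clay + 5·y_kiln = 46.5.
Solving: y_clay = 2, y_kiln = 8.5.
Reduced cost of bowls: c₃ − yᵀa₃ = 19 − (2·3 + 8.5·2) = 19 − 23 = -4.

-4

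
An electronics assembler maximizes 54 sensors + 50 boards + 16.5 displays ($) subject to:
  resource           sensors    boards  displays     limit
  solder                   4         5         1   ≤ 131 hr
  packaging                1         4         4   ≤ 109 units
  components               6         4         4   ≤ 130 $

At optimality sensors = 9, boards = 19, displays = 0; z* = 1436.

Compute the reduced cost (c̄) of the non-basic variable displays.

-9.5

Binding: solder and components. Non-binding: packaging (24 unused).
Slack constraints have shadow price 0 (complementary slackness).
The binding rows give the dual system: 4·y_solder + 6·y_components = 54 and 5·y_solder + 4·y_components = 50.
This yields shadow prices y_solder = 6, y_components = 5.
Reduced cost of displays: c₃ − yᵀa₃ = 16.5 − (6·1 + 5·4) = 16.5 − 26 = -9.5.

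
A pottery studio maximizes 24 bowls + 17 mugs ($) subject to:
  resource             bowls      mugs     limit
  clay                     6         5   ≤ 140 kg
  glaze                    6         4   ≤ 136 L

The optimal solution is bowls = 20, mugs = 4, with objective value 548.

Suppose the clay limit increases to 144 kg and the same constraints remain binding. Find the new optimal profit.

Both clay and glaze are binding at x*.
The binding rows give the dual system: 6·y_clay + 6·y_glaze = 24 and 5·y_clay + 4·y_glaze = 17.
This yields shadow prices y_clay = 1, y_glaze = 3.
Δz = y_clay·Δb = 1 × (4) = 4, so new z* = 548 + 4 = 552.

552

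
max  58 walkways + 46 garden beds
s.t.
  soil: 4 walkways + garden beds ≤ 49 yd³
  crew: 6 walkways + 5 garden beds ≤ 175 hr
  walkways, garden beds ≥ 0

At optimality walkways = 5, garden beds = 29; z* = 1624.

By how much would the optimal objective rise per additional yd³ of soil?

At the optimum: soil uses 49 of 49 (binding); crew uses 175 of 175 (binding).
Dual feasibility on the basic columns requires 4·y_soil + 6·y_crew = 58, 1·y_soil + 5·y_crew = 46.
→ y_soil = 1 and y_crew = 9.
Shadow price of soil = 1.

1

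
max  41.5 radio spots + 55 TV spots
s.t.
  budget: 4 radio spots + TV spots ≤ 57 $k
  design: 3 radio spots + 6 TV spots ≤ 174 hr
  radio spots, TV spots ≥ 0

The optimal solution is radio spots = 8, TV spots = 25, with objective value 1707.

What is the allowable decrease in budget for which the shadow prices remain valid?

28

Binding constraints: budget, design. The basis is B = [[4,1],[3,6]] with det 21.
Per unit decrease in budget, x* moves by d = (-0.2857, 0.1429).
The basis stays optimal until radio spots reaches 0; allowable decrease = 28 $k.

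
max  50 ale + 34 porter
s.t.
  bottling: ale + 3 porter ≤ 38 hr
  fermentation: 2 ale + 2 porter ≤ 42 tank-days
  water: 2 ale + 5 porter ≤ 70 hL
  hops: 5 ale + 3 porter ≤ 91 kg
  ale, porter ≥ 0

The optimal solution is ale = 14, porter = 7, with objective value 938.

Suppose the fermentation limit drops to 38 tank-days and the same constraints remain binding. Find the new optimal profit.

Check each constraint at x*: bottling 35/38 (slack 3); fermentation 42/42 (tight); water 63/70 (slack 7); hops 91/91 (tight).
Slack constraints have shadow price 0 (complementary slackness).
Dual feasibility on the basic columns requires 2·y_fermentation + 5·y_hops = 50, 2·y_fermentation + 3·y_hops = 34.
→ y_fermentation = 5 and y_hops = 8.
Δz = y_fermentation·Δb = 5 × (-4) = -20, so new z* = 938 − 20 = 918.

918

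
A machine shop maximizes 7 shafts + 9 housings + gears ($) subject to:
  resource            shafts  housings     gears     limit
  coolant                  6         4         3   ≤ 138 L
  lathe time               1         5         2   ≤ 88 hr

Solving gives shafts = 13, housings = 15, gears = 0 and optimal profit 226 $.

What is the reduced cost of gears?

At the optimum: coolant uses 138 of 138 (binding); lathe time uses 88 of 88 (binding).
The binding rows give the dual system: 6·y_coolant + 1·y_lathe time = 7 and 4·y_coolant + 5·y_lathe time = 9.
→ y_coolant = 1 and y_lathe time = 1.
Reduced cost of gears: c₃ − yᵀa₃ = 1 − (1·3 + 1·2) = 1 − 5 = -4.

-4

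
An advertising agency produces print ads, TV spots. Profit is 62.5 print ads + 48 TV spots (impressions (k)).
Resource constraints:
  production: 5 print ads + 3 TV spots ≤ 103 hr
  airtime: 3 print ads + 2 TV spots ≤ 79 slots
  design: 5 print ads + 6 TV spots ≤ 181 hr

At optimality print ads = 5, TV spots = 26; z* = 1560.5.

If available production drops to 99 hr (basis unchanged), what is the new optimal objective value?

Binding: production and design. Non-binding: airtime (12 unused).
Slack constraints have shadow price 0 (complementary slackness).
Dual feasibility on the basic columns requires 5·y_production + 5·y_design = 62.5, 3·y_production + 6·y_design = 48.
This yields shadow prices y_production = 9, y_design = 3.5.
Δz = y_production·Δb = 9 × (-4) = -36, so new z* = 1560.5 − 36 = 1524.5.

1524.5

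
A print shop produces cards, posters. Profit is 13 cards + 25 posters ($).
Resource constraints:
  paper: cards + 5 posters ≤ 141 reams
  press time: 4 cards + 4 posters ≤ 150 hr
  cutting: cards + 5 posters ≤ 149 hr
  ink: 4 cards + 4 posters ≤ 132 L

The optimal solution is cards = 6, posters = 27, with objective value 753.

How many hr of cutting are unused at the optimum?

8

cutting used = 1·6 + 5·27 = 141; slack = 149 − 141 = 8.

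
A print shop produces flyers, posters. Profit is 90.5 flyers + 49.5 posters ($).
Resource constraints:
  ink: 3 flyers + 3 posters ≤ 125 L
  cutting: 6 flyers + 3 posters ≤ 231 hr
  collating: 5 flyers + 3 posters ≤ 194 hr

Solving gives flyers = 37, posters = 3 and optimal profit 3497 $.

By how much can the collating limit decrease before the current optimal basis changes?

1.5

Binding constraints: cutting, collating. The basis is B = [[6,3],[5,3]] with det 3.
Per unit decrease in collating, x* moves by d = (1, -2).
The basis stays optimal until posters reaches 0; allowable decrease = 1.5 hr.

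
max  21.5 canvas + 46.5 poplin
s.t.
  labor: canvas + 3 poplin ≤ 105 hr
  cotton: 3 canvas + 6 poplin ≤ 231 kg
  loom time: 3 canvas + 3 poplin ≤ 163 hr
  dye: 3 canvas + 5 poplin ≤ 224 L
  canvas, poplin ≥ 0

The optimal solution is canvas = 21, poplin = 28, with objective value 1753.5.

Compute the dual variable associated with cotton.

At the optimum: labor uses 105 of 105 (binding); cotton uses 231 of 231 (binding); loom time uses 147 of 163 (slack = 16); dye uses 203 of 224 (slack = 21).
By complementary slackness, y = 0 for the non-binding constraints.
From A_Bᵀ y = c: 1·y_labor + 3·y_cotton = 21.5; 3·y_labor + 6·y_cotton = 46.5.
→ y_labor = 3.5 and y_cotton = 6.
Shadow price of cotton = 6.

6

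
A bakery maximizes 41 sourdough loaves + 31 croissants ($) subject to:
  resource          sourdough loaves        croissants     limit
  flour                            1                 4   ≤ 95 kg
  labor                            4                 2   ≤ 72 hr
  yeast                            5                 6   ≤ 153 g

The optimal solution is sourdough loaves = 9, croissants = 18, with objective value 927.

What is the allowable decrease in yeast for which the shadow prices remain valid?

Binding constraints: labor, yeast. The basis is B = [[4,2],[5,6]] with det 14.
Per unit decrease in yeast, x* moves by d = (0.1429, -0.2857).
The basis stays optimal until croissants reaches 0; allowable decrease = 63 g.

63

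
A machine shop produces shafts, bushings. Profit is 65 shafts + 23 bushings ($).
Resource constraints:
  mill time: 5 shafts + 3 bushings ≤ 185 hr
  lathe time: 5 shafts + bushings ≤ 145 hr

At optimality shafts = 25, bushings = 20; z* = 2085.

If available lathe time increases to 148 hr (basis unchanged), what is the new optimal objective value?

At the optimum: mill time uses 185 of 185 (binding); lathe time uses 145 of 145 (binding).
Dual feasibility on the basic columns requires 5·y_mill time + 5·y_lathe time = 65, 3·y_mill time + 1·y_lathe time = 23.
This yields shadow prices y_mill time = 5, y_lathe time = 8.
Δz = y_lathe time·Δb = 8 × (3) = 24, so new z* = 2085 + 24 = 2109.

2109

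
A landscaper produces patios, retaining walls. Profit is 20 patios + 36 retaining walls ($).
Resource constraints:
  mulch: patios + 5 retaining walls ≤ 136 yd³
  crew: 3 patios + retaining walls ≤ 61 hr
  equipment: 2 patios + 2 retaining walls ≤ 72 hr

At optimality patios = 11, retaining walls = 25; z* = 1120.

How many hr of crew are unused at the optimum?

crew used = 3·11 + 1·25 = 58; slack = 61 − 58 = 3.

3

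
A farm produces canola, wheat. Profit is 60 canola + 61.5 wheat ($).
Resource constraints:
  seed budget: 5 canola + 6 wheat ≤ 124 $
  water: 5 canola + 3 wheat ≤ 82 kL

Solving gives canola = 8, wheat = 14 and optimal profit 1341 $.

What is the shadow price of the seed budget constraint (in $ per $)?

8.5

Check each constraint at x*: seed budget 124/124 (tight); water 82/82 (tight).
The binding rows give the dual system: 5·y_seed budget + 5·y_water = 60 and 6·y_seed budget + 3·y_water = 61.5.
Solving: y_seed budget = 8.5, y_water = 3.5.
Shadow price of seed budget = 8.5.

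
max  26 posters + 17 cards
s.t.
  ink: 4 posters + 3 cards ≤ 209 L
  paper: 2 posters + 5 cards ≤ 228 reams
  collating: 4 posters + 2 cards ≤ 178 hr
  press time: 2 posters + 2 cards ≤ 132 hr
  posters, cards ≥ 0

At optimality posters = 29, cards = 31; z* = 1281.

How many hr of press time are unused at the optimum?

12

press time used = 2·29 + 2·31 = 120; slack = 132 − 120 = 12.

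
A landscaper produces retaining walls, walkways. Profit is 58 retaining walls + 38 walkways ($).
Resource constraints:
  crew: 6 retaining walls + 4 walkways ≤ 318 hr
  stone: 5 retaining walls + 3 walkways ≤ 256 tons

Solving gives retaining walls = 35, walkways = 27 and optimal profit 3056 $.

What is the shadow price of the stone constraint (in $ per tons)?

Both crew and stone are binding at x*.
Dual feasibility on the basic columns requires 6·y_crew + 5·y_stone = 58, 4·y_crew + 3·y_stone = 38.
→ y_crew = 8 and y_stone = 2.
Shadow price of stone = 2.

2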